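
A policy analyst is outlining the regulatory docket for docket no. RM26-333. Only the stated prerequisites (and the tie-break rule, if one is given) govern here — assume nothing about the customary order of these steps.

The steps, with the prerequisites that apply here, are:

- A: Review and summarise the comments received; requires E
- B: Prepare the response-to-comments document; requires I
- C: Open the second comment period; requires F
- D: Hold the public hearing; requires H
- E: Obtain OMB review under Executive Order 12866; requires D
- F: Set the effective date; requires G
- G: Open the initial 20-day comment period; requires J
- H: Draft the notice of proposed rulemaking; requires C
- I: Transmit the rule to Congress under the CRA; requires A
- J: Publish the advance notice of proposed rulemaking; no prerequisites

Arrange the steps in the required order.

J, G, F, C, H, D, E, A, I, B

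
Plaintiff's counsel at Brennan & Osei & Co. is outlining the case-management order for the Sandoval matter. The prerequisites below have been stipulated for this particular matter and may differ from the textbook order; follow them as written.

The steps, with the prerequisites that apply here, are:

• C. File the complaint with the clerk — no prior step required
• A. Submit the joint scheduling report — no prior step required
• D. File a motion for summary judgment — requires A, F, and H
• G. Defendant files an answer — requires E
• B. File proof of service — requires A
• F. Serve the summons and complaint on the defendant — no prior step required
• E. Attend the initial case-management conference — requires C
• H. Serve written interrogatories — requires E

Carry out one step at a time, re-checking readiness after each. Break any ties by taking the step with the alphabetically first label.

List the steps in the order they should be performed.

Nothing is required for A, C and F. A has the earlier label → A first.
Now B, C and F have their prerequisites met. B has the earlier label, so B next.
Now C and F have their prerequisites met. C has the earlier label, so C next.
Now E and F have their prerequisites met. E has the earlier label, so E next.
F, G and H are all available; F has the earlier label → F.
Ready: G and H. G has the earlier label → G.
H is the only step now ready → H.
D is the only step now ready → D.

A → B → C → E → F → G → H → D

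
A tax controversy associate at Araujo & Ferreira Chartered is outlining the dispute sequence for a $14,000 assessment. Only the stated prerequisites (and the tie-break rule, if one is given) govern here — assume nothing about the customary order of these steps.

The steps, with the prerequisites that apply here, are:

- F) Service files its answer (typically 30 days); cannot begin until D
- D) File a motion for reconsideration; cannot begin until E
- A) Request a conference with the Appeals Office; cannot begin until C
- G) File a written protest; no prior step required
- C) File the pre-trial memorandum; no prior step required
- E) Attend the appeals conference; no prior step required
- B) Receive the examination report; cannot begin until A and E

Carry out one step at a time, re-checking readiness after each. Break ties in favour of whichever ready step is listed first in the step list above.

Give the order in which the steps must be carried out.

G → C → A → E → D → F → B

G, C and E have no prerequisites; G is listed earlier, so G is first.
Ready: C and E. C is listed earlier → C.
A now also ready, so the ready set is {A, E}; A is listed earlier → A.
Next only E has its prerequisites met → E.
Now D and B have their prerequisites met. D is listed earlier, so D next.
Ready: F and B. F is listed earlier → F.
That leaves B as the only ready step → B.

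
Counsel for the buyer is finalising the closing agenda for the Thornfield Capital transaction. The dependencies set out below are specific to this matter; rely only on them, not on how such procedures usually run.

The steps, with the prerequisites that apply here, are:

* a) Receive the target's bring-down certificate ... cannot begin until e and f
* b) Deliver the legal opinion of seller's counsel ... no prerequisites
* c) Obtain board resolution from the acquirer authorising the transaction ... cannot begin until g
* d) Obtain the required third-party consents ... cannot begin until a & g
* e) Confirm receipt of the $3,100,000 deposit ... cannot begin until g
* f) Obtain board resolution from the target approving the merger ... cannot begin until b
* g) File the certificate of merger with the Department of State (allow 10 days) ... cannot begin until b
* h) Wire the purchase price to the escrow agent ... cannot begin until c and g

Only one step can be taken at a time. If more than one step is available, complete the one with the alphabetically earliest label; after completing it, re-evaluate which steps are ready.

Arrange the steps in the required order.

Only b has no prerequisites, so it is first.
f and g are both available; f has the earlier label → f.
g needed b, now all done → g.
Ready: c and e. c has the earlier label → c.
Now e and h have their prerequisites met. e has the earlier label, so e next.
Now a and h have their prerequisites met. a has the earlier label, so a next.
Now d and h have their prerequisites met. d has the earlier label, so d next.
Next only h has its prerequisites met → h.

b, f, g, c, e, a, d, h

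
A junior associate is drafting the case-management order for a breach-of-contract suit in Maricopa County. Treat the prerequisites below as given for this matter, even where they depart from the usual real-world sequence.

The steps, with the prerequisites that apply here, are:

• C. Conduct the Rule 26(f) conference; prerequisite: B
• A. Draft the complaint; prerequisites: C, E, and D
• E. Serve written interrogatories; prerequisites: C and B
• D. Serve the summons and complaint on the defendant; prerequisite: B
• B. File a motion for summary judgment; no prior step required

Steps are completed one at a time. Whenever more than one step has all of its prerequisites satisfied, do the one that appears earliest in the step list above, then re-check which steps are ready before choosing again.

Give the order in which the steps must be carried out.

B has no prerequisites → B first.
Ready: C and D. C is listed earlier → C.
E and D are both available; E is listed earlier → E.
D needed B, now all done → D.
A needed C, E and D, now all done → A.

B → C → E → D → A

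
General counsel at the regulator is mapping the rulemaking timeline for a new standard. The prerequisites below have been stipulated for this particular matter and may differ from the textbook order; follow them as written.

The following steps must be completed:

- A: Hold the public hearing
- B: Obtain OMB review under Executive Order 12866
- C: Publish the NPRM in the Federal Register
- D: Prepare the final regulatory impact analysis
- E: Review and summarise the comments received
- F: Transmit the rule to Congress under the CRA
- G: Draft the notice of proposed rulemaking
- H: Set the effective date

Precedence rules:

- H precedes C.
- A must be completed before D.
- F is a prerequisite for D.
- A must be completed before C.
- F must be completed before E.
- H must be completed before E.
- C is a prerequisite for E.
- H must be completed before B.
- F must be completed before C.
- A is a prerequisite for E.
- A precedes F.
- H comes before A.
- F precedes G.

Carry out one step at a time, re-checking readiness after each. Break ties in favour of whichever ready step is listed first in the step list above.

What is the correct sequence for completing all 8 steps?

H A B F C D E G

Only H has no prerequisites, so it is first.
A and B are both available; A is listed earlier → A.
F now also ready, so the ready set is {B, F}; B is listed earlier → B.
Next only F has its prerequisites met → F.
C, D and G are all available; C is listed earlier → C.
E now also ready, so the ready set is {D, E, G}; D is listed earlier → D.
Ready: E and G. E is listed earlier → E.
Next only G has its prerequisites met → G.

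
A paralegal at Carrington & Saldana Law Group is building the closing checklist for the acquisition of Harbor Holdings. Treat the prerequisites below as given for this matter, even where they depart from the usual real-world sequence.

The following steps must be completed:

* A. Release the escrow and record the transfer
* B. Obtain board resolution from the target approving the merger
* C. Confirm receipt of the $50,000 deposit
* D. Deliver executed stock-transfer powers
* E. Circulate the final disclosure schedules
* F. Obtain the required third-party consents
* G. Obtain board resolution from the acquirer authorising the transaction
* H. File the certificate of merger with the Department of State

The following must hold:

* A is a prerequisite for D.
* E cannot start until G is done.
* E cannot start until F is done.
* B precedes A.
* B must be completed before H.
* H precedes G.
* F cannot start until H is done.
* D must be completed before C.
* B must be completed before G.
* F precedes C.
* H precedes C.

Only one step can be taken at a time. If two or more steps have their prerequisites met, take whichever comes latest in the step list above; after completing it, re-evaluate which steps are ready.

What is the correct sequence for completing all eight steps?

B is the only step with nothing outstanding, so it goes first.
Now H and A have their prerequisites met. H is listed later, so H next.
G, F and A are all available; G is listed later → G.
Now F and A have their prerequisites met. F is listed later, so F next.
E now also ready, so the ready set is {E, A}; E is listed later → E.
Next only A has its prerequisites met → A.
D needed A, now all done → D.
Next only C has its prerequisites met → C.

B H G F E A D C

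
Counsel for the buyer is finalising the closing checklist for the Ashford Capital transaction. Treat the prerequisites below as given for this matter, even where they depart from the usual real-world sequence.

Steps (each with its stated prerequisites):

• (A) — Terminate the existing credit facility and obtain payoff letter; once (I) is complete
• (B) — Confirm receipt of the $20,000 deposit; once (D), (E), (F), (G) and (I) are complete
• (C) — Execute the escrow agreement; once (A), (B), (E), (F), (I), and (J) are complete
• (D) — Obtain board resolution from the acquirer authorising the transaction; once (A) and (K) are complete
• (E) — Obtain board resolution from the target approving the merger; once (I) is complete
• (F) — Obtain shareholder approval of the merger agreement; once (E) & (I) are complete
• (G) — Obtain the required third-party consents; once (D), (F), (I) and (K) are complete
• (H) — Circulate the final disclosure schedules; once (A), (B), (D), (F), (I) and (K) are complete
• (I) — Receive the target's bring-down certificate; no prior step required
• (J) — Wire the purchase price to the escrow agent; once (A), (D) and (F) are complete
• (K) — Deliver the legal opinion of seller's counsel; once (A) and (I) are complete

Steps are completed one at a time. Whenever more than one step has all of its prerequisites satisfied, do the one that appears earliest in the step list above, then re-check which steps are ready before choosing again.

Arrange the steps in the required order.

(I), (A), (E), (F), (K), (D), (G), (B), (H), (J), (C)

Only (I) has no prerequisites, so it is first.
Now (A) and (E) have their prerequisites met. (A) is listed earlier, so (A) next.
Ready: (E) and (K). (E) is listed earlier → (E).
(F) now also ready, so the ready set is {(F), (K)}; (F) is listed earlier → (F).
That leaves (K) as the only ready step → (K).
That leaves (D) as the only ready step → (D).
(G) and (J) are both available; (G) is listed earlier → (G).
(B) now also ready, so the ready set is {(B), (J)}; (B) is listed earlier → (B).
Now (H) and (J) have their prerequisites met. (H) is listed earlier, so (H) next.
Next only (J) has its prerequisites met → (J).
Next only (C) has its prerequisites met → (C).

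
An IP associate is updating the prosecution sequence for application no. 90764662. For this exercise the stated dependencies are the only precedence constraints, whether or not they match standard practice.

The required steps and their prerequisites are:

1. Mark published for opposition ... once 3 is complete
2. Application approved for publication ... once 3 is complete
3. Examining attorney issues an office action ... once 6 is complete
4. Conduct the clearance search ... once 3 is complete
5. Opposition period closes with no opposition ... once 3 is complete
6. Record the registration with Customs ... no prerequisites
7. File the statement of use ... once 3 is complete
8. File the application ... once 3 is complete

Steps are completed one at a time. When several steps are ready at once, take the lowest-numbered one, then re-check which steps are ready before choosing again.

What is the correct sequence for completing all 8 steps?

6 has no prerequisites → 6 first.
3 needed 6, now all done → 3.
Ready: 1, 2, 4, 5, 7 and 8. 1 has the earlier label → 1.
2, 4, 5, 7 and 8 are all available; 2 has the earlier label → 2.
4, 5, 7 and 8 are all available; 4 has the earlier label → 4.
Now 5, 7 and 8 have their prerequisites met. 5 has the earlier label, so 5 next.
Now 7 and 8 have their prerequisites met. 7 has the earlier label, so 7 next.
Next only 8 has its prerequisites met → 8.

6 3 1 2 4 5 7 8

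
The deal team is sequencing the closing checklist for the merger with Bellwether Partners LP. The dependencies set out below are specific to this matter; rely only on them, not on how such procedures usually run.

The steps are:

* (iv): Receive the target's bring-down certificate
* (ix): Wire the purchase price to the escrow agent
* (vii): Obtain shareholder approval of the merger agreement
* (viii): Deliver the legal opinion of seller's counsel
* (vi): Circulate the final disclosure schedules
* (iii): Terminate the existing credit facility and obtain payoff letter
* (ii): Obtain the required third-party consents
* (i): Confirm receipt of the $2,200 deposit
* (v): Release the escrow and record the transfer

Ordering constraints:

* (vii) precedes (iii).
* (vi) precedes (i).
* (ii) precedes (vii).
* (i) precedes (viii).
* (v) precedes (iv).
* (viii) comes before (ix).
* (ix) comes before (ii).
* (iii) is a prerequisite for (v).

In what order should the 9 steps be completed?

(vi) is the only step with nothing outstanding, so it goes first.
(i) is the only step now ready → (i).
(viii) needed (i), now all done → (viii).
(ix) needed (viii), now all done → (ix).
(ii) is the only step now ready → (ii).
(vii) needed (ii), now all done → (vii).
Next only (iii) has its prerequisites met → (iii).
(v) needed (iii), now all done → (v).
(iv) needed (v), now all done → (iv).

(vi) → (i) → (viii) → (ix) → (ii) → (vii) → (iii) → (v) → (iv)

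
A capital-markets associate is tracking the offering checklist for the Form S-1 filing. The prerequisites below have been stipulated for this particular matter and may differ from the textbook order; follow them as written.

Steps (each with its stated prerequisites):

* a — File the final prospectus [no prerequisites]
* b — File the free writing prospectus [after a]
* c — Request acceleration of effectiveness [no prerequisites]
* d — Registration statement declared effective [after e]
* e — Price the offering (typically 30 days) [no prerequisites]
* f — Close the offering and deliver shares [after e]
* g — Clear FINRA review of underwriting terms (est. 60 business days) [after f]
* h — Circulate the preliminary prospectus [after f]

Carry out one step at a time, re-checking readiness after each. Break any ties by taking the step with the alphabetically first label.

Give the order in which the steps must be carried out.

a b c e d f g h

Nothing is required for a, c and e. a has the earlier label → a first.
b now also ready, so the ready set is {b, c, e}; b has the earlier label → b.
Now c and e have their prerequisites met. c has the earlier label, so c next.
That leaves e as the only ready step → e.
Ready: d and f. d has the earlier label → d.
f needed e, now all done → f.
g and h are both available; g has the earlier label → g.
h is the only step now ready → h.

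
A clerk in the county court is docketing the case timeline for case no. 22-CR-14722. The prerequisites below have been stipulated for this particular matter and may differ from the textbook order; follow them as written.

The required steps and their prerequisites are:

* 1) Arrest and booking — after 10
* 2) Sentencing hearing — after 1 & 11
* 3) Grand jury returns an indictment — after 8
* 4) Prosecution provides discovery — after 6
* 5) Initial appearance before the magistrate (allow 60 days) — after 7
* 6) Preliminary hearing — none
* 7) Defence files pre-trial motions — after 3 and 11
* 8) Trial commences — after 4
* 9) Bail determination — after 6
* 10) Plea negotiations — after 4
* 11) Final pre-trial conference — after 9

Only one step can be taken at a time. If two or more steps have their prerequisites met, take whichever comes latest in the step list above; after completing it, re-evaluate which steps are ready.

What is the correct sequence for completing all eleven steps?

6 has no prerequisites → 6 first.
9 and 4 are both available; 9 is listed later → 9.
11 now also ready, so the ready set is {11, 4}; 11 is listed later → 11.
4 needed 6, now all done → 4.
Now 10 and 8 have their prerequisites met. 10 is listed later, so 10 next.
Ready: 8 and 1. 8 is listed later → 8.
3 now also ready, so the ready set is {3, 1}; 3 is listed later → 3.
Ready: 7 and 1. 7 is listed later → 7.
5 now also ready, so the ready set is {5, 1}; 5 is listed later → 5.
1 needed 10, now all done → 1.
2 is the only step now ready → 2.

6 → 9 → 11 → 4 → 10 → 8 → 3 → 7 → 5 → 1 → 2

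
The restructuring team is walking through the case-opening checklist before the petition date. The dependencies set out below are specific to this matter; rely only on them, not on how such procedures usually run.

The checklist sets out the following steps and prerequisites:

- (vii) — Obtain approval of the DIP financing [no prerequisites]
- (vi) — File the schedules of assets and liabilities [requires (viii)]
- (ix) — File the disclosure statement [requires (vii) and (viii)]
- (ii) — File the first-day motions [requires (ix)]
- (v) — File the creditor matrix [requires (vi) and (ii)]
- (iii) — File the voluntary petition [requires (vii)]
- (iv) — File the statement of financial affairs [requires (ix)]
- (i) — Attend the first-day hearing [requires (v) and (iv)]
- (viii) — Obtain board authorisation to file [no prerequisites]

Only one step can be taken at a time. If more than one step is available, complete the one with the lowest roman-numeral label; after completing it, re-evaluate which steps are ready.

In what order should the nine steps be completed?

Nothing is required for (vii) and (viii). (vii) has the earlier label → (vii) first.
(iii) now also ready, so the ready set is {(iii), (viii)}; (iii) has the earlier label → (iii).
Next only (viii) has its prerequisites met → (viii).
Now (vi) and (ix) have their prerequisites met. (vi) has the earlier label, so (vi) next.
(ix) is the only step now ready → (ix).
Ready: (ii) and (iv). (ii) has the earlier label → (ii).
Ready: (iv) and (v). (iv) has the earlier label → (iv).
(v) needed (ii) and (vi), now all done → (v).
That leaves (i) as the only ready step → (i).

(vii) → (iii) → (viii) → (vi) → (ix) → (ii) → (iv) → (v) → (i)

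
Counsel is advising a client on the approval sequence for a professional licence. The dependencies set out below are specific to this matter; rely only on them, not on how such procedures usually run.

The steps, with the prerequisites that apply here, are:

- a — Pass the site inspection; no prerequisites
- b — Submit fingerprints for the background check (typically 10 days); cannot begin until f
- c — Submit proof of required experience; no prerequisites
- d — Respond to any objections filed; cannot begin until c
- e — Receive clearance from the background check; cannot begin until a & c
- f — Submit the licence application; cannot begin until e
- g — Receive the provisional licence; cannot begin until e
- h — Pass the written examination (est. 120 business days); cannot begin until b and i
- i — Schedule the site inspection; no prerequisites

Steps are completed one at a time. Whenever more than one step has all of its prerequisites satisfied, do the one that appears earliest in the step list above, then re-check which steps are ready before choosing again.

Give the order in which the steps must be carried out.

a c d e f b g i h

a, c and i have no prerequisites; a is listed earlier, so a is first.
Now c and i have their prerequisites met. c is listed earlier, so c next.
d and e now also ready, so the ready set is {d, e, i}; d is listed earlier → d.
Now e and i have their prerequisites met. e is listed earlier, so e next.
f and g now also ready, so the ready set is {f, g, i}; f is listed earlier → f.
Ready: b, g and i. b is listed earlier → b.
Ready: g and i. g is listed earlier → g.
That leaves i as the only ready step → i.
h is the only step now ready → h.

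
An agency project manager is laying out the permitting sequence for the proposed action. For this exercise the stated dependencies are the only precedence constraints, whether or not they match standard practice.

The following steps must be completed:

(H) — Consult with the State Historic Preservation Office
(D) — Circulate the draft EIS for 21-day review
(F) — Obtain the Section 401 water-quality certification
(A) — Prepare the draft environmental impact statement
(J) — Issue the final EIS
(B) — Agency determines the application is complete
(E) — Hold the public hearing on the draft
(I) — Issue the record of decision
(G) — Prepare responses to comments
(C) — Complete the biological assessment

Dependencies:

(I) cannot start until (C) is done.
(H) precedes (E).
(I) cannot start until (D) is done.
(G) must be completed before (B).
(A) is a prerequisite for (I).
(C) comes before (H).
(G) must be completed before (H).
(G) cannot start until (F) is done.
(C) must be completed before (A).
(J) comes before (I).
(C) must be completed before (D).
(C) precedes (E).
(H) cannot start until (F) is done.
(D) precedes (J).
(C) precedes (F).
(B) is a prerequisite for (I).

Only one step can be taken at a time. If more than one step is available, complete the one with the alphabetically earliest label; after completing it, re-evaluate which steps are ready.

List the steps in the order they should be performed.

(C), (A), (D), (F), (G), (B), (H), (E), (J), (I)

(C) has no prerequisites → (C) first.
(A), (D) and (F) are all available; (A) has the earlier label → (A).
Ready: (D) and (F). (D) has the earlier label → (D).
(J) now also ready, so the ready set is {(F), (J)}; (F) has the earlier label → (F).
(G) now also ready, so the ready set is {(G), (J)}; (G) has the earlier label → (G).
(B) and (H) now also ready, so the ready set is {(B), (H), (J)}; (B) has the earlier label → (B).
Now (H) and (J) have their prerequisites met. (H) has the earlier label, so (H) next.
(E) and (J) are both available; (E) has the earlier label → (E).
(J) needed (D), now all done → (J).
(I) needed (A), (B), (C), (D) and (J), now all done → (I).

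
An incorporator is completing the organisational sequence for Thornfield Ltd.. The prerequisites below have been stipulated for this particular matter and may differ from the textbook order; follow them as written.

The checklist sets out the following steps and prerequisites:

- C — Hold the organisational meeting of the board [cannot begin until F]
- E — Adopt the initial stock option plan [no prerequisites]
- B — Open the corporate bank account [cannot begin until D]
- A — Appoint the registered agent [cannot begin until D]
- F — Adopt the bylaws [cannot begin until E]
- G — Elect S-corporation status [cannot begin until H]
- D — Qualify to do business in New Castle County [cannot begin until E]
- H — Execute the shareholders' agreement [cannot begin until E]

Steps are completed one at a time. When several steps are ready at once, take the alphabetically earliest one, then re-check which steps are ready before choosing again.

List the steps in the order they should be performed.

E, D, A, B, F, C, H, G

E has no prerequisites → E first.
Ready: D, F and H. D has the earlier label → D.
Ready: A, B, F and H. A has the earlier label → A.
Now B, F and H have their prerequisites met. B has the earlier label, so B next.
Now F and H have their prerequisites met. F has the earlier label, so F next.
C now also ready, so the ready set is {C, H}; C has the earlier label → C.
H needed E, now all done → H.
That leaves G as the only ready step → G.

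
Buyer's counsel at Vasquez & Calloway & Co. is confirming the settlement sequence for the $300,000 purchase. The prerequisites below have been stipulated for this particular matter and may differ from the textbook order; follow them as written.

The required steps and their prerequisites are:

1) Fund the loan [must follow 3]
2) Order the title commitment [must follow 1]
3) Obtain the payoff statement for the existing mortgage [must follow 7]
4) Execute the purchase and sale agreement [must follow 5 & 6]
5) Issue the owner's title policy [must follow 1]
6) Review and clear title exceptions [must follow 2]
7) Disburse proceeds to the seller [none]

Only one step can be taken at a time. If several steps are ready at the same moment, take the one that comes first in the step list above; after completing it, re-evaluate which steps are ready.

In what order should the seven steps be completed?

7 has no prerequisites → 7 first.
That leaves 3 as the only ready step → 3.
1 needed 3, now all done → 1.
Ready: 2 and 5. 2 is listed earlier → 2.
6 now also ready, so the ready set is {5, 6}; 5 is listed earlier → 5.
6 is the only step now ready → 6.
4 needed 5 and 6, now all done → 4.

7, 3, 1, 2, 5, 6, 4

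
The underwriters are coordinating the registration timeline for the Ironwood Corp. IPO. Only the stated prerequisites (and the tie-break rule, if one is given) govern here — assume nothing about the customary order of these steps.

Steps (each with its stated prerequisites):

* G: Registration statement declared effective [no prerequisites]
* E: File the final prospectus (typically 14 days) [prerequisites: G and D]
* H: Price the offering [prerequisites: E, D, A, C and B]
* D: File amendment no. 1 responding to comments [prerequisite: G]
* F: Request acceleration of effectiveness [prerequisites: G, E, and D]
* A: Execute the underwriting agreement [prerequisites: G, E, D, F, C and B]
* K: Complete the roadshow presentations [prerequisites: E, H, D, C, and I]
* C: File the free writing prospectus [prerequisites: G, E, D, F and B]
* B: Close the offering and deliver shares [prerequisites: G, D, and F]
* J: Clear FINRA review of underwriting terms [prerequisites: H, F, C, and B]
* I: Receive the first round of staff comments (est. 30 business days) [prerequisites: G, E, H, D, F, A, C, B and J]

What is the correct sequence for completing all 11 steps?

G is the only step with nothing outstanding, so it goes first.
Next only D has its prerequisites met → D.
E needed G and D, now all done → E.
Next only F has its prerequisites met → F.
B needed G, D and F, now all done → B.
C needed G, E, D, F and B, now all done → C.
A needed G, E, D, F, C and B, now all done → A.
H is the only step now ready → H.
Next only J has its prerequisites met → J.
Next only I has its prerequisites met → I.
K is the only step now ready → K.

G → D → E → F → B → C → A → H → J → I → K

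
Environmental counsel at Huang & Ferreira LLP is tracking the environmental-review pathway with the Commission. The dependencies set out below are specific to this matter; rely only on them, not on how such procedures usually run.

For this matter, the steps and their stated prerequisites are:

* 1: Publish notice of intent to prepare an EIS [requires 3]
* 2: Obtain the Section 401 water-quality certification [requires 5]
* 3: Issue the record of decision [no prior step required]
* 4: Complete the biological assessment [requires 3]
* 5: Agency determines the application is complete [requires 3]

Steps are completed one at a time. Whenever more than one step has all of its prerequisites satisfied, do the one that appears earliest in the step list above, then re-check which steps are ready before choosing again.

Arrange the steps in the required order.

3, 1, 4, 5, 2

Only 3 has no prerequisites, so it is first.
Ready: 1, 4 and 5. 1 is listed earlier → 1.
Now 4 and 5 have their prerequisites met. 4 is listed earlier, so 4 next.
5 needed 3, now all done → 5.
Next only 2 has its prerequisites met → 2.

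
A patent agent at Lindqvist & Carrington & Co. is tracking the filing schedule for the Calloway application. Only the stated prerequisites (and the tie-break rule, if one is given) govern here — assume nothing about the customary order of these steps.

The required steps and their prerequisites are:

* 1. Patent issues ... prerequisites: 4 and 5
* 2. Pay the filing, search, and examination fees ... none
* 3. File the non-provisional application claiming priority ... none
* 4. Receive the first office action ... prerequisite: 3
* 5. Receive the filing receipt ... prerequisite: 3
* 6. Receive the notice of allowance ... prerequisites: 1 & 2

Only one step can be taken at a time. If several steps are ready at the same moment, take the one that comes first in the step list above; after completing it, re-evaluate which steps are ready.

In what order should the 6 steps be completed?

2, 3, 4, 5, 1, 6

Nothing is required for 2 and 3. 2 is listed earlier → 2 first.
3 is the only step now ready → 3.
4 and 5 are both available; 4 is listed earlier → 4.
That leaves 5 as the only ready step → 5.
1 is the only step now ready → 1.
6 needed 1 and 2, now all done → 6.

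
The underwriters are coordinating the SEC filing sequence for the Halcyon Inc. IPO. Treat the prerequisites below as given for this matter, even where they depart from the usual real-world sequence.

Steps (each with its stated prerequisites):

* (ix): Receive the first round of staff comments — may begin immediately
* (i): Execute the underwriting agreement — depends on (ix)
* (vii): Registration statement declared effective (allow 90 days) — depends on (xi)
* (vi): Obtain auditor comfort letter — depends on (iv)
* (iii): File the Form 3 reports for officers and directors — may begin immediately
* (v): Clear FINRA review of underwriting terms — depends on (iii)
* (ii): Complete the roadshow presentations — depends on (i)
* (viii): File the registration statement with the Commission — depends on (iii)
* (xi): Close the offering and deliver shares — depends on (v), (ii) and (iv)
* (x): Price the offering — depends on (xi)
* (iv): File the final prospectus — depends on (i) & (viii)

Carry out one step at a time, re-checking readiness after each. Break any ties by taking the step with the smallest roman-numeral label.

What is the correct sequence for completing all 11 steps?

(iii) (v) (viii) (ix) (i) (ii) (iv) (vi) (xi) (vii) (x)

Nothing is required for (iii) and (ix). (iii) has the earlier label → (iii) first.
Ready: (v), (viii) and (ix). (v) has the earlier label → (v).
(viii) and (ix) are both available; (viii) has the earlier label → (viii).
Next only (ix) has its prerequisites met → (ix).
Next only (i) has its prerequisites met → (i).
Ready: (ii) and (iv). (ii) has the earlier label → (ii).
(iv) is the only step now ready → (iv).
Now (vi) and (xi) have their prerequisites met. (vi) has the earlier label, so (vi) next.
Next only (xi) has its prerequisites met → (xi).
(vii) and (x) are both available; (vii) has the earlier label → (vii).
Next only (x) has its prerequisites met → (x).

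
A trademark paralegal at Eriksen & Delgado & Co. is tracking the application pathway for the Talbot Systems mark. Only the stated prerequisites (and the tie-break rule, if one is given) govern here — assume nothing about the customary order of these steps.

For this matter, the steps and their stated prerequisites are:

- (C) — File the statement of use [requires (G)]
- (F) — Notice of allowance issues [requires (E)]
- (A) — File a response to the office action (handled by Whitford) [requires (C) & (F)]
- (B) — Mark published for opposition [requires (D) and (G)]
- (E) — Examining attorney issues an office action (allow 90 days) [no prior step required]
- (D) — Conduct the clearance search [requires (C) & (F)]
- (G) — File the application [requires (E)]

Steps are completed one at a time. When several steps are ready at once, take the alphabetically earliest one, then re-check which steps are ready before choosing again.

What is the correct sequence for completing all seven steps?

(E), (F), (G), (C), (A), (D), (B)

Only (E) has no prerequisites, so it is first.
(F) and (G) are both available; (F) has the earlier label → (F).
That leaves (G) as the only ready step → (G).
(C) is the only step now ready → (C).
Ready: (A) and (D). (A) has the earlier label → (A).
Next only (D) has its prerequisites met → (D).
(B) needed (D) and (G), now all done → (B).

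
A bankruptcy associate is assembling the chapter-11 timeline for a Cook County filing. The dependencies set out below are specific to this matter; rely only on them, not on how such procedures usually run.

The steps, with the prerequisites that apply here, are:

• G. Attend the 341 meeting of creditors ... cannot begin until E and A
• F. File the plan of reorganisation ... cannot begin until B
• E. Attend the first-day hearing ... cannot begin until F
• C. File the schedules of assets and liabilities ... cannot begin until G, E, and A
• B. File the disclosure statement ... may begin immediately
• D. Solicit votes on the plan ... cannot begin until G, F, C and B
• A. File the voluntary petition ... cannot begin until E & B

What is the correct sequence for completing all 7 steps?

B → F → E → A → G → C → D

B has no prerequisites → B first.
Next only F has its prerequisites met → F.
E needed F, now all done → E.
A is the only step now ready → A.
Next only G has its prerequisites met → G.
That leaves C as the only ready step → C.
D is the only step now ready → D.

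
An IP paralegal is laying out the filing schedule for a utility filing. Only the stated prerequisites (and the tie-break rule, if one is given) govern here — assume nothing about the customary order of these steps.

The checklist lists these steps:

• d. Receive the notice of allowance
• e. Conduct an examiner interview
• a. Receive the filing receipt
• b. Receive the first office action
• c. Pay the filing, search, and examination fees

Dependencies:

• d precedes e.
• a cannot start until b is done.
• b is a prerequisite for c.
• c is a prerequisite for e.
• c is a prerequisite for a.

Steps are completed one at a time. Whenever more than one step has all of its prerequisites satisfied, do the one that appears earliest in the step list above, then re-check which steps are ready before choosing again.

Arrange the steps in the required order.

d, b, c, e, a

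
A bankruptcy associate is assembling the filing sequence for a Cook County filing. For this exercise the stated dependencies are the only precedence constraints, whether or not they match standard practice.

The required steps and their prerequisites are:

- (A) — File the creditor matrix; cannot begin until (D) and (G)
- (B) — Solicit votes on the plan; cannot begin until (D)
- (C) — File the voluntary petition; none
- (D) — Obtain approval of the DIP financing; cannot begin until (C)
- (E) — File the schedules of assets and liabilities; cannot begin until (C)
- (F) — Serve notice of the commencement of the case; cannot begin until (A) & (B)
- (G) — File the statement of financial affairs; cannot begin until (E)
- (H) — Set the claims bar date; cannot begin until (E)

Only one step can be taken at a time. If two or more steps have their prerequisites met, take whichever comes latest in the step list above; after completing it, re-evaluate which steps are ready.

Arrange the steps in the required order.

(C), (E), (H), (G), (D), (B), (A), (F)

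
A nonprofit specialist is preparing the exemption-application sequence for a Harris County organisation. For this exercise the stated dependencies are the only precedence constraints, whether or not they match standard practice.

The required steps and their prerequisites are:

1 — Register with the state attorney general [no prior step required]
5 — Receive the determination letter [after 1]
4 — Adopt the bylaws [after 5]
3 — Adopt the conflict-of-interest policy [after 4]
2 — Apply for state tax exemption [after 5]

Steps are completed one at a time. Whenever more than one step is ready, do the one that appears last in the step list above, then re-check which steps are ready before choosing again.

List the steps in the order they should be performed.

1 has no prerequisites → 1 first.
5 needed 1, now all done → 5.
Now 2 and 4 have their prerequisites met. 2 is listed later, so 2 next.
Next only 4 has its prerequisites met → 4.
Next only 3 has its prerequisites met → 3.

1, 5, 2, 4, 3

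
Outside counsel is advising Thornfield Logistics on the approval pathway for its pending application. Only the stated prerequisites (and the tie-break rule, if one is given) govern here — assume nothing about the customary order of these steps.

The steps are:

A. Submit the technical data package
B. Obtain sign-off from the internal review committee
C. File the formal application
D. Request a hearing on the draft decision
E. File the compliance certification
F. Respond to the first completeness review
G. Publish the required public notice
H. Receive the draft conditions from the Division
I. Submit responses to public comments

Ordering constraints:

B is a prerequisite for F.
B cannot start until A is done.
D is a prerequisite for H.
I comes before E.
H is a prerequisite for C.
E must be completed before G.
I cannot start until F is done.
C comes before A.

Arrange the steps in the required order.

Only D has no prerequisites, so it is first.
H needed D, now all done → H.
Next only C has its prerequisites met → C.
A needed C, now all done → A.
Next only B has its prerequisites met → B.
That leaves F as the only ready step → F.
Next only I has its prerequisites met → I.
That leaves E as the only ready step → E.
G needed E, now all done → G.

D H C A B F I E G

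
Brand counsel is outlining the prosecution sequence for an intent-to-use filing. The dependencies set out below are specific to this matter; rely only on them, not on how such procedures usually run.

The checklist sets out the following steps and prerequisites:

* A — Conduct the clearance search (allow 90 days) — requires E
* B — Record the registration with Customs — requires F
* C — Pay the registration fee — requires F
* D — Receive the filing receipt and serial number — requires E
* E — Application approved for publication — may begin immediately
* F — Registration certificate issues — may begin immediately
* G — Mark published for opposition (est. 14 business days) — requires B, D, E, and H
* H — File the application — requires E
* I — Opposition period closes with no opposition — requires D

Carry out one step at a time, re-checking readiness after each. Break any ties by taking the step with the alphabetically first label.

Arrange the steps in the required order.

E and F have no prerequisites; E has the earlier label, so E is first.
A, D and H now also ready, so the ready set is {A, D, F, H}; A has the earlier label → A.
Ready: D, F and H. D has the earlier label → D.
F, H and I are all available; F has the earlier label → F.
B and C now also ready, so the ready set is {B, C, H, I}; B has the earlier label → B.
Now C, H and I have their prerequisites met. C has the earlier label, so C next.
H and I are both available; H has the earlier label → H.
Ready: G and I. G has the earlier label → G.
I is the only step now ready → I.

E, A, D, F, B, C, H, G, I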